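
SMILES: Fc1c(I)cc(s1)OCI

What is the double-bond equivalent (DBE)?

3

Molecular formula from the SMILES: C5H3FI2OS.
DoU = (2C + 2 + N − H − X)/2 = (2·5 + 2 + 0 − 3 − 3)/2 = 6/2 = 3.
(Structurally: 1 ring(s) + 2 π bond(s) = 3.)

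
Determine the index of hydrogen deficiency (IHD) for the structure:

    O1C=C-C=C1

3

Molecular formula from the SMILES: C4H4O.
DoU = (2C + 2 + N − H − X)/2 = (2·4 + 2 + 0 − 4 − 0)/2 = 6/2 = 3.
(Structurally: 1 ring(s) + 2 π bond(s) = 3.)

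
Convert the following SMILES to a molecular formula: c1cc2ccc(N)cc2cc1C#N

Heavy atoms from the SMILES: 11 C, 2 N.
Implicit hydrogens by atom environment:
  6 × C (aromatic): 1 H each → 6
  4 × C (aromatic): no H
  1 × C: no H
  1 × N: 2 H
  1 × N: no H
  Total hydrogens = 8.
Molecular formula: C11H8N2

C11H8N2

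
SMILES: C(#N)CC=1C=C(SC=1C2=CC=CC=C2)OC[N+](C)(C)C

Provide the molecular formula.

C16H19N2OS+

Heavy atoms from the SMILES: 16 C, 2 N, 1 O, 1 S.
Implicit hydrogens by atom environment:
  6 × C (aromatic): 1 H each → 6
  4 × C (aromatic): no H
  3 × C: 3 H each → 9
  2 × C: 2 H each → 4
  1 × C: no H
  1 × N (charge +1): no H
  1 × N: no H
  1 × O: no H
  1 × S (aromatic): no H
  Total hydrogens = 19.
Net charge +1.
Molecular formula: C16H19N2OS+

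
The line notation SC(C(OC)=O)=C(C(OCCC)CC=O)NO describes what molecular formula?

C10H17NO5S

Heavy atoms from the SMILES: 10 C, 1 N, 5 O, 1 S.
Implicit hydrogens by atom environment:
  4 × O: no H
  3 × C: 2 H each → 6
  3 × C: no H
  2 × C: 3 H each → 6
  2 × C: 1 H each → 2
  1 × N: 1 H
  1 × O: 1 H
  1 × S: 1 H
  Total hydrogens = 17.
Molecular formula: C10H17NO5S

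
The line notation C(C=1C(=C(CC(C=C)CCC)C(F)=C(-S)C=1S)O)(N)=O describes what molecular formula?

C14H18FNO2S2

Heavy atoms from the SMILES: 14 C, 1 F, 1 N, 2 O, 2 S.
Implicit hydrogens by atom environment:
  6 × C (aromatic): no H
  4 × C: 2 H each → 8
  2 × C: 1 H each → 2
  2 × S: 1 H each → 2
  1 × C: 3 H
  1 × C: no H
  1 × F: no H
  1 × N: 2 H
  1 × O: 1 H
  1 × O: no H
  Total hydrogens = 18.
Molecular formula: C14H18FNO2S2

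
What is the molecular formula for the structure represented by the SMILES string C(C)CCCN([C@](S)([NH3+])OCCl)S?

Heavy atoms from the SMILES: 7 C, 1 Cl, 2 N, 1 O, 2 S.
Implicit hydrogens by atom environment:
  5 × C: 2 H each → 10
  2 × S: 1 H each → 2
  1 × C: 3 H
  1 × C: no H
  1 × Cl: no H
  1 × N (charge +1): 3 H
  1 × N: no H
  1 × O: no H
  Total hydrogens = 18.
Net charge +1.
Molecular formula: C7H18ClN2OS2+

C7H18ClN2OS2+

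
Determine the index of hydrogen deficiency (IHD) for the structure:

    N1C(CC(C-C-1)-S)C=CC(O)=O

Molecular formula from the SMILES: C8H13NO2S.
DoU = (2C + 2 + N − H − X)/2 = (2·8 + 2 + 1 − 13 − 0)/2 = 6/2 = 3.
(Structurally: 1 ring(s) + 2 π bond(s) = 3.)

3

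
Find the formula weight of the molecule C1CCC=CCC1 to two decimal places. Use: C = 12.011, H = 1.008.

96.17

Molecular formula: C7H12.
M = 7×12.011 + 12×1.008 = 96.17 g/mol.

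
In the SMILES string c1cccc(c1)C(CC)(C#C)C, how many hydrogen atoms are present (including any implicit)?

Hydrogens are implicit in SMILES; fill each atom to its normal valence:
  5 × C (aromatic): 1 H each → 5
  2 × C: 3 H each → 6
  2 × C: no H
  1 × C: 2 H
  1 × C: 1 H
  1 × C (aromatic): no H
  Total hydrogens = 14.

14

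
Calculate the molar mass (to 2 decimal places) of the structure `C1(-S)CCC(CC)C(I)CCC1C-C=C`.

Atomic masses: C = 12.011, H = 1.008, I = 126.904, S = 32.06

Molecular formula: C13H23IS.
M = 13×12.011 + 23×1.008 + 1×126.904 + 1×32.06 = 338.29 g/mol.

338.29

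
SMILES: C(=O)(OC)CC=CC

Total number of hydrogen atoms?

10

Hydrogens are implicit in SMILES; fill each atom to its normal valence:
  2 × C: 3 H each → 6
  2 × C: 1 H each → 2
  2 × O: no H
  1 × C: 2 H
  1 × C: no H
  Total hydrogens = 10.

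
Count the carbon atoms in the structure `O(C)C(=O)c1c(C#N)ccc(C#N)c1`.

10

The symbol for carbon appears 10 times in the SMILES. Lowercase c denotes aromatic carbon and counts toward C.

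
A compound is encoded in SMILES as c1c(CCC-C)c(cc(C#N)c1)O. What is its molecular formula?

Heavy atoms from the SMILES: 11 C, 1 N, 1 O.
Implicit hydrogens by atom environment:
  3 × C: 2 H each → 6
  3 × C (aromatic): 1 H each → 3
  3 × C (aromatic): no H
  1 × C: 3 H
  1 × C: no H
  1 × N: no H
  1 × O: 1 H
  Total hydrogens = 13.
Molecular formula: C11H13NO

C11H13NO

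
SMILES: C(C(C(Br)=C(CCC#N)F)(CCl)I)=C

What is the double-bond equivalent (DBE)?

4

Molecular formula from the SMILES: C9H9BrClFIN.
DoU = (2C + 2 + N − H − X)/2 = (2·9 + 2 + 1 − 9 − 4)/2 = 8/2 = 4.
(Structurally: 0 ring(s) + 4 π bond(s) = 4.)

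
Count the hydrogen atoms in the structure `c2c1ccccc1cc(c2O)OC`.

Hydrogens are implicit in SMILES; fill each atom to its normal valence:
  6 × C (aromatic): 1 H each → 6
  4 × C (aromatic): no H
  1 × C: 3 H
  1 × O: 1 H
  1 × O: no H
  Total hydrogens = 10.

10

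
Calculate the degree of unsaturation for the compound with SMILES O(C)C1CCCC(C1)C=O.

2

Molecular formula from the SMILES: C8H14O2.
DoU = (2C + 2 + N − H − X)/2 = (2·8 + 2 + 0 − 14 − 0)/2 = 4/2 = 2.
(Structurally: 1 ring(s) + 1 π bond(s) = 2.)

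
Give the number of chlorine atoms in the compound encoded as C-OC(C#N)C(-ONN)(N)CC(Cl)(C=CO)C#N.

The symbol for chlorine appears 1 time in the SMILES.

1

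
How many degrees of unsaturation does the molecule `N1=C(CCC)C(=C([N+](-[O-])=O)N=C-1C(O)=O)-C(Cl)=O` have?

7

Molecular formula from the SMILES: C9H8ClN3O5.
DoU = (2C + 2 + N − H − X)/2 = (2·9 + 2 + 3 − 8 − 1)/2 = 14/2 = 7.
(Structurally: 1 ring(s) + 6 π bond(s) = 7.)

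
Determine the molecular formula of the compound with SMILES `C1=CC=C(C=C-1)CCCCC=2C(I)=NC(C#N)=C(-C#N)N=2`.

Heavy atoms from the SMILES: 16 C, 1 I, 4 N.
Implicit hydrogens by atom environment:
  5 × C (aromatic): 1 H each → 5
  5 × C (aromatic): no H
  4 × C: 2 H each → 8
  2 × C: no H
  2 × N (aromatic): no H
  2 × N: no H
  1 × I: no H
  Total hydrogens = 13.
Molecular formula: C16H13IN4

C16H13IN4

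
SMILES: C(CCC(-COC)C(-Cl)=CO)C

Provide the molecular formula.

Heavy atoms from the SMILES: 9 C, 1 Cl, 2 O.
Implicit hydrogens by atom environment:
  4 × C: 2 H each → 8
  2 × C: 3 H each → 6
  2 × C: 1 H each → 2
  1 × C: no H
  1 × Cl: no H
  1 × O: 1 H
  1 × O: no H
  Total hydrogens = 17.
Molecular formula: C9H17ClO2

C9H17ClO2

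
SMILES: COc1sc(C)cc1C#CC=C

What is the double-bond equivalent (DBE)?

Molecular formula from the SMILES: C10H10OS.
DoU = (2C + 2 + N − H − X)/2 = (2·10 + 2 + 0 − 10 − 0)/2 = 12/2 = 6.
(Structurally: 1 ring(s) + 5 π bond(s) = 6.)

6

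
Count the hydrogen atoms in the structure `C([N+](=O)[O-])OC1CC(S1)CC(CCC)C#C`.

Hydrogens are implicit in SMILES; fill each atom to its normal valence:
  5 × C: 2 H each → 10
  4 × C: 1 H each → 4
  2 × O: no H
  1 × C: 3 H
  1 × C: no H
  1 × N (charge +1): no H
  1 × O (charge -1): no H
  1 × S: no H
  Total hydrogens = 17.

17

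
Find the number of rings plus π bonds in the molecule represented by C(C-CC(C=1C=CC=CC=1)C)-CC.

Molecular formula from the SMILES: C13H20.
DoU = (2C + 2 + N − H − X)/2 = (2·13 + 2 + 0 − 20 − 0)/2 = 8/2 = 4.
(Structurally: 1 ring(s) + 3 π bond(s) = 4.)

4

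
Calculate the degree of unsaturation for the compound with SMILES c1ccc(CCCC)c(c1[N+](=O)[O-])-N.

5

Molecular formula from the SMILES: C10H14N2O2.
DoU = (2C + 2 + N − H − X)/2 = (2·10 + 2 + 2 − 14 − 0)/2 = 10/2 = 5.
(Structurally: 1 ring(s) + 4 π bond(s) = 5.)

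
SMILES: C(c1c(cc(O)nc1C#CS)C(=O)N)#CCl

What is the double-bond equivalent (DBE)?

9

Molecular formula from the SMILES: C10H5ClN2O2S.
DoU = (2C + 2 + N − H − X)/2 = (2·10 + 2 + 2 − 5 − 1)/2 = 18/2 = 9.
(Structurally: 1 ring(s) + 8 π bond(s) = 9.)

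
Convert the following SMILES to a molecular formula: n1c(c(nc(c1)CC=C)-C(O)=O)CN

Heavy atoms from the SMILES: 9 C, 3 N, 2 O.
Implicit hydrogens by atom environment:
  3 × C: 2 H each → 6
  3 × C (aromatic): no H
  2 × N (aromatic): no H
  1 × C (aromatic): 1 H
  1 × C: 1 H
  1 × C: no H
  1 × N: 2 H
  1 × O: 1 H
  1 × O: no H
  Total hydrogens = 11.
Molecular formula: C9H11N3O2

C9H11N3O2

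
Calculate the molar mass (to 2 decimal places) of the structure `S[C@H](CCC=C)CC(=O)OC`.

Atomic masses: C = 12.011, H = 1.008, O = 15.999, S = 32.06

Molecular formula: C8H14O2S.
M = 8×12.011 + 14×1.008 + 2×15.999 + 1×32.06 = 174.26 g/mol.

174.26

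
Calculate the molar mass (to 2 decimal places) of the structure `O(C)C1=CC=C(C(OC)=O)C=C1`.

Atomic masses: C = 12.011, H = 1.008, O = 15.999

166.18

Molecular formula: C9H10O3.
M = 9×12.011 + 10×1.008 + 3×15.999 = 166.18 g/mol.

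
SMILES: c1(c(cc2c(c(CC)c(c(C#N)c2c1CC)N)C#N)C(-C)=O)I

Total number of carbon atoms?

18

The symbol for carbon appears 18 times in the SMILES. Lowercase c denotes aromatic carbon and counts toward C.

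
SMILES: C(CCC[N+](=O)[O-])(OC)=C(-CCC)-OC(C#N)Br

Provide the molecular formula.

C11H17BrN2O4

Heavy atoms from the SMILES: 1 Br, 11 C, 2 N, 4 O.
Implicit hydrogens by atom environment:
  5 × C: 2 H each → 10
  3 × C: no H
  3 × O: no H
  2 × C: 3 H each → 6
  1 × Br: no H
  1 × C: 1 H
  1 × N (charge +1): no H
  1 × N: no H
  1 × O (charge -1): no H
  Total hydrogens = 17.
Molecular formula: C11H17BrN2O4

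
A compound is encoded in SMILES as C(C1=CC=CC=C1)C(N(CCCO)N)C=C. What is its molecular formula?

Heavy atoms from the SMILES: 13 C, 2 N, 1 O.
Implicit hydrogens by atom environment:
  5 × C: 2 H each → 10
  5 × C (aromatic): 1 H each → 5
  2 × C: 1 H each → 2
  1 × C (aromatic): no H
  1 × N: 2 H
  1 × N: no H
  1 × O: 1 H
  Total hydrogens = 20.
Molecular formula: C13H20N2O

C13H20N2O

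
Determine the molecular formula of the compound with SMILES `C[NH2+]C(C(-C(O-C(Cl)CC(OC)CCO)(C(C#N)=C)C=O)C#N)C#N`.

C16H22ClN4O4+

Heavy atoms from the SMILES: 16 C, 1 Cl, 4 N, 4 O.
Implicit hydrogens by atom environment:
  5 × C: 1 H each → 5
  5 × C: no H
  4 × C: 2 H each → 8
  3 × N: no H
  3 × O: no H
  2 × C: 3 H each → 6
  1 × Cl: no H
  1 × N (charge +1): 2 H
  1 × O: 1 H
  Total hydrogens = 22.
Net charge +1.
Molecular formula: C16H22ClN4O4+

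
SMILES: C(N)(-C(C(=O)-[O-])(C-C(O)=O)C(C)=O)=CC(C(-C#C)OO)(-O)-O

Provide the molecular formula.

C12H14NO9-

Heavy atoms from the SMILES: 12 C, 1 N, 9 O.
Implicit hydrogens by atom environment:
  7 × C: no H
  4 × O: 1 H each → 4
  4 × O: no H
  3 × C: 1 H each → 3
  1 × C: 3 H
  1 × C: 2 H
  1 × N: 2 H
  1 × O (charge -1): no H
  Total hydrogens = 14.
Net charge -1.
Molecular formula: C12H14NO9-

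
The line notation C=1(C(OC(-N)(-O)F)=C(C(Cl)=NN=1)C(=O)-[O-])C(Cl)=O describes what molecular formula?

Heavy atoms from the SMILES: 7 C, 2 Cl, 1 F, 3 N, 5 O.
Implicit hydrogens by atom environment:
  4 × C (aromatic): no H
  3 × C: no H
  3 × O: no H
  2 × Cl: no H
  2 × N (aromatic): no H
  1 × F: no H
  1 × N: 2 H
  1 × O: 1 H
  1 × O (charge -1): no H
  Total hydrogens = 3.
Net charge -1.
Molecular formula: C7H3Cl2FN3O5-

C7H3Cl2FN3O5-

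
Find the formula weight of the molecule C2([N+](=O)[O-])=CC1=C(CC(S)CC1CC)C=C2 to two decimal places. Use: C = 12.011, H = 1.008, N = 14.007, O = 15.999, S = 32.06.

237.32

Molecular formula: C12H15NO2S.
M = 12×12.011 + 15×1.008 + 1×14.007 + 2×15.999 + 1×32.06 = 237.32 g/mol.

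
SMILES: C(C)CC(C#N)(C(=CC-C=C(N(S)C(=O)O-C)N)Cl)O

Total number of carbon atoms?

12

The symbol for carbon appears 12 times in the SMILES. (Cl is a single chlorine, not C + l.)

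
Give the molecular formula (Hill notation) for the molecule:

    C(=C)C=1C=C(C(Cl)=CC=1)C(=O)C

C10H9ClO

Heavy atoms from the SMILES: 10 C, 1 Cl, 1 O.
Implicit hydrogens by atom environment:
  3 × C (aromatic): 1 H each → 3
  3 × C (aromatic): no H
  1 × C: 3 H
  1 × C: 2 H
  1 × C: 1 H
  1 × C: no H
  1 × Cl: no H
  1 × O: no H
  Total hydrogens = 9.
Molecular formula: C10H9ClO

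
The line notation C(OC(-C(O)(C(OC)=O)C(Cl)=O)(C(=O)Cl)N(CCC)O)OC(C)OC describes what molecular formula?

Heavy atoms from the SMILES: 13 C, 2 Cl, 1 N, 9 O.
Implicit hydrogens by atom environment:
  7 × O: no H
  5 × C: no H
  4 × C: 3 H each → 12
  3 × C: 2 H each → 6
  2 × Cl: no H
  2 × O: 1 H each → 2
  1 × C: 1 H
  1 × N: no H
  Total hydrogens = 21.
Molecular formula: C13H21Cl2NO9

C13H21Cl2NO9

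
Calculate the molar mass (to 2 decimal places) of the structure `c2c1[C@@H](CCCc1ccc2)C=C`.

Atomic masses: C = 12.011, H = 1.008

Molecular formula: C12H14.
M = 12×12.011 + 14×1.008 = 158.24 g/mol.

158.24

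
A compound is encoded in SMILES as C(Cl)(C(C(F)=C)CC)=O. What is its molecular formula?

Heavy atoms from the SMILES: 6 C, 1 Cl, 1 F, 1 O.
Implicit hydrogens by atom environment:
  2 × C: 2 H each → 4
  2 × C: no H
  1 × C: 3 H
  1 × C: 1 H
  1 × Cl: no H
  1 × F: no H
  1 × O: no H
  Total hydrogens = 8.
Molecular formula: C6H8ClFO

C6H8ClFO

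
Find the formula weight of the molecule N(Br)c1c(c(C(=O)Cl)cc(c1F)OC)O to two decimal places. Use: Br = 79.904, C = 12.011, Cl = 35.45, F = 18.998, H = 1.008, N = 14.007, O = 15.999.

298.49

Molecular formula: C8H6BrClFNO3.
M = 1×79.904 + 8×12.011 + 1×35.45 + 1×18.998 + 6×1.008 + 1×14.007 + 3×15.999 = 298.49 g/mol.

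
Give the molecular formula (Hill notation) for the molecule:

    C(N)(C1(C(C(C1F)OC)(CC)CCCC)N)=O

Heavy atoms from the SMILES: 12 C, 1 F, 2 N, 2 O.
Implicit hydrogens by atom environment:
  4 × C: 2 H each → 8
  3 × C: 3 H each → 9
  3 × C: no H
  2 × C: 1 H each → 2
  2 × N: 2 H each → 4
  2 × O: no H
  1 × F: no H
  Total hydrogens = 23.
Molecular formula: C12H23FN2O2

C12H23FN2O2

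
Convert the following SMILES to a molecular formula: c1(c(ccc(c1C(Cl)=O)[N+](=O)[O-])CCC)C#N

Heavy atoms from the SMILES: 11 C, 1 Cl, 2 N, 3 O.
Implicit hydrogens by atom environment:
  4 × C (aromatic): no H
  2 × C: 2 H each → 4
  2 × C (aromatic): 1 H each → 2
  2 × C: no H
  2 × O: no H
  1 × C: 3 H
  1 × Cl: no H
  1 × N (charge +1): no H
  1 × N: no H
  1 × O (charge -1): no H
  Total hydrogens = 9.
Molecular formula: C11H9ClN2O3

C11H9ClN2O3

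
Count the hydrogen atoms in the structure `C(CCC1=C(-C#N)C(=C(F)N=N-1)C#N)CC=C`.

Hydrogens are implicit in SMILES; fill each atom to its normal valence:
  5 × C: 2 H each → 10
  4 × C (aromatic): no H
  2 × C: no H
  2 × N (aromatic): no H
  2 × N: no H
  1 × C: 1 H
  1 × F: no H
  Total hydrogens = 11.

11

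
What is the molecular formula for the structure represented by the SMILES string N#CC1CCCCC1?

C7H11N

Heavy atoms from the SMILES: 7 C, 1 N.
Implicit hydrogens by atom environment:
  5 × C: 2 H each → 10
  1 × C: 1 H
  1 × C: no H
  1 × N: no H
  Total hydrogens = 11.
Molecular formula: C7H11N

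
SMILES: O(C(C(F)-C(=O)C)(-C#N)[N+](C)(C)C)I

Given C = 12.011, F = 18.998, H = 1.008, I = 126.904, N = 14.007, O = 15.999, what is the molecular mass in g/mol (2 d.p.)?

315.11

Molecular formula: C8H13FIN2O2+.
M = 8×12.011 + 1×18.998 + 13×1.008 + 1×126.904 + 2×14.007 + 2×15.999 = 315.11 g/mol.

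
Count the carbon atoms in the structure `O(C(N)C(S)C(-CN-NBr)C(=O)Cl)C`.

The symbol for carbon appears 6 times in the SMILES. (Cl is a single chlorine, not C + l.)

6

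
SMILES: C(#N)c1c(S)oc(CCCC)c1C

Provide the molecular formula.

Heavy atoms from the SMILES: 10 C, 1 N, 1 O, 1 S.
Implicit hydrogens by atom environment:
  4 × C (aromatic): no H
  3 × C: 2 H each → 6
  2 × C: 3 H each → 6
  1 × C: no H
  1 × N: no H
  1 × O (aromatic): no H
  1 × S: 1 H
  Total hydrogens = 13.
Molecular formula: C10H13NOS

C10H13NOS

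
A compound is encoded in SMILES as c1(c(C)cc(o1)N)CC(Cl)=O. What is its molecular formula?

C7H8ClNO2

Heavy atoms from the SMILES: 7 C, 1 Cl, 1 N, 2 O.
Implicit hydrogens by atom environment:
  3 × C (aromatic): no H
  1 × C: 3 H
  1 × C: 2 H
  1 × C (aromatic): 1 H
  1 × C: no H
  1 × Cl: no H
  1 × N: 2 H
  1 × O (aromatic): no H
  1 × O: no H
  Total hydrogens = 8.
Molecular formula: C7H8ClNO2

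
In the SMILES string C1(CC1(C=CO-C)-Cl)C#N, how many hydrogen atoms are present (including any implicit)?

Hydrogens are implicit in SMILES; fill each atom to its normal valence:
  3 × C: 1 H each → 3
  2 × C: no H
  1 × C: 3 H
  1 × C: 2 H
  1 × Cl: no H
  1 × N: no H
  1 × O: no H
  Total hydrogens = 8.

8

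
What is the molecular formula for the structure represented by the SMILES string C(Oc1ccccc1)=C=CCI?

Heavy atoms from the SMILES: 10 C, 1 I, 1 O.
Implicit hydrogens by atom environment:
  5 × C (aromatic): 1 H each → 5
  2 × C: 1 H each → 2
  1 × C: 2 H
  1 × C: no H
  1 × C (aromatic): no H
  1 × I: no H
  1 × O: no H
  Total hydrogens = 9.
Molecular formula: C10H9IO

C10H9IO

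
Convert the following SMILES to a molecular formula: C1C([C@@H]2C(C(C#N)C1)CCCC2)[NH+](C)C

Heavy atoms from the SMILES: 13 C, 2 N.
Implicit hydrogens by atom environment:
  6 × C: 2 H each → 12
  4 × C: 1 H each → 4
  2 × C: 3 H each → 6
  1 × C: no H
  1 × N (charge +1): 1 H
  1 × N: no H
  Total hydrogens = 23.
Net charge +1.
Molecular formula: C13H23N2+

C13H23N2+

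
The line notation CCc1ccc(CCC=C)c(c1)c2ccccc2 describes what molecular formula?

Heavy atoms from the SMILES: 18 C.
Implicit hydrogens by atom environment:
  8 × C (aromatic): 1 H each → 8
  4 × C: 2 H each → 8
  4 × C (aromatic): no H
  1 × C: 3 H
  1 × C: 1 H
  Total hydrogens = 20.
Molecular formula: C18H20

C18H20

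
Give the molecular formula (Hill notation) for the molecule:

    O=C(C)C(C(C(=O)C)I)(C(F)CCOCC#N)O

C11H15FINO4

Heavy atoms from the SMILES: 11 C, 1 F, 1 I, 1 N, 4 O.
Implicit hydrogens by atom environment:
  4 × C: no H
  3 × C: 2 H each → 6
  3 × O: no H
  2 × C: 3 H each → 6
  2 × C: 1 H each → 2
  1 × F: no H
  1 × I: no H
  1 × N: no H
  1 × O: 1 H
  Total hydrogens = 15.
Molecular formula: C11H15FINO4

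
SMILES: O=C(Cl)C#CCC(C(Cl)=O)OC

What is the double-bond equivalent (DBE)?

Molecular formula from the SMILES: C7H6Cl2O3.
DoU = (2C + 2 + N − H − X)/2 = (2·7 + 2 + 0 − 6 − 2)/2 = 8/2 = 4.
(Structurally: 0 ring(s) + 4 π bond(s) = 4.)

4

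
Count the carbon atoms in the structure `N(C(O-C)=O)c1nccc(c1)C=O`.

The symbol for carbon appears 8 times in the SMILES. Lowercase c denotes aromatic carbon and counts toward C.

8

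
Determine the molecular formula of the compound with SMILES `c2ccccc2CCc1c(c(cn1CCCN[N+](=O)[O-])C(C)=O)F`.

Heavy atoms from the SMILES: 17 C, 1 F, 3 N, 3 O.
Implicit hydrogens by atom environment:
  6 × C (aromatic): 1 H each → 6
  5 × C: 2 H each → 10
  4 × C (aromatic): no H
  2 × O: no H
  1 × C: 3 H
  1 × C: no H
  1 × F: no H
  1 × N: 1 H
  1 × N (aromatic): no H
  1 × N (charge +1): no H
  1 × O (charge -1): no H
  Total hydrogens = 20.
Molecular formula: C17H20FN3O3

C17H20FN3O3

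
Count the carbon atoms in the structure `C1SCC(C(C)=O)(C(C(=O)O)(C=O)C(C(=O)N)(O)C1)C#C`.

13

The symbol for carbon appears 13 times in the SMILES.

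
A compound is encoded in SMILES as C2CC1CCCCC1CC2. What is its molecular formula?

Heavy atoms from the SMILES: 10 C.
Implicit hydrogens by atom environment:
  8 × C: 2 H each → 16
  2 × C: 1 H each → 2
  Total hydrogens = 18.
Molecular formula: C10H18

C10H18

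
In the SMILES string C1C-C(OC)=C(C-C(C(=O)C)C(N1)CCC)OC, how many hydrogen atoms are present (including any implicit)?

25

Hydrogens are implicit in SMILES; fill each atom to its normal valence:
  5 × C: 2 H each → 10
  4 × C: 3 H each → 12
  3 × C: no H
  3 × O: no H
  2 × C: 1 H each → 2
  1 × N: 1 H
  Total hydrogens = 25.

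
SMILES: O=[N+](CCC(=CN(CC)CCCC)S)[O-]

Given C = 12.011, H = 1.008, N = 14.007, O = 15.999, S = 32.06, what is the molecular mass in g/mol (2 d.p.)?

232.34

Molecular formula: C10H20N2O2S.
M = 10×12.011 + 20×1.008 + 2×14.007 + 2×15.999 + 1×32.06 = 232.34 g/mol.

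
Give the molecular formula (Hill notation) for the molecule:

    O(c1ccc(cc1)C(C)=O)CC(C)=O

C11H12O3

Heavy atoms from the SMILES: 11 C, 3 O.
Implicit hydrogens by atom environment:
  4 × C (aromatic): 1 H each → 4
  3 × O: no H
  2 × C: 3 H each → 6
  2 × C (aromatic): no H
  2 × C: no H
  1 × C: 2 H
  Total hydrogens = 12.
Molecular formula: C11H12O3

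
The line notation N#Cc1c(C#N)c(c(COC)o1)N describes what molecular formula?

C8H7N3O2

Heavy atoms from the SMILES: 8 C, 3 N, 2 O.
Implicit hydrogens by atom environment:
  4 × C (aromatic): no H
  2 × C: no H
  2 × N: no H
  1 × C: 3 H
  1 × C: 2 H
  1 × N: 2 H
  1 × O (aromatic): no H
  1 × O: no H
  Total hydrogens = 7.
Molecular formula: C8H7N3O2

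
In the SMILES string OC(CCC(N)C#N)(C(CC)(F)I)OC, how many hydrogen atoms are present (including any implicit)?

Hydrogens are implicit in SMILES; fill each atom to its normal valence:
  3 × C: 2 H each → 6
  3 × C: no H
  2 × C: 3 H each → 6
  1 × C: 1 H
  1 × F: no H
  1 × I: no H
  1 × N: 2 H
  1 × N: no H
  1 × O: 1 H
  1 × O: no H
  Total hydrogens = 16.

16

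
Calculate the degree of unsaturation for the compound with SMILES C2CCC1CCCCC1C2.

2

Molecular formula from the SMILES: C10H18.
DoU = (2C + 2 + N − H − X)/2 = (2·10 + 2 + 0 − 18 − 0)/2 = 4/2 = 2.
(Structurally: 2 ring(s) + 0 π bond(s) = 2.)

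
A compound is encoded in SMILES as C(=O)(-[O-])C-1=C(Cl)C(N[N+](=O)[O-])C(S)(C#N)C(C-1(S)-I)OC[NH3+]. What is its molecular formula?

C9H10ClIN4O5S2

Heavy atoms from the SMILES: 9 C, 1 Cl, 1 I, 4 N, 5 O, 2 S.
Implicit hydrogens by atom environment:
  6 × C: no H
  3 × O: no H
  2 × C: 1 H each → 2
  2 × O (charge -1): no H
  2 × S: 1 H each → 2
  1 × C: 2 H
  1 × Cl: no H
  1 × I: no H
  1 × N (charge +1): 3 H
  1 × N: 1 H
  1 × N: no H
  1 × N (charge +1): no H
  Total hydrogens = 10.
Molecular formula: C9H10ClIN4O5S2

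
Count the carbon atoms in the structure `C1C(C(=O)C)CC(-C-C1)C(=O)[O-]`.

9

The symbol for carbon appears 9 times in the SMILES.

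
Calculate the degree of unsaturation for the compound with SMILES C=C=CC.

2

Molecular formula from the SMILES: C4H6.
DoU = (2C + 2 + N − H − X)/2 = (2·4 + 2 + 0 − 6 − 0)/2 = 4/2 = 2.
(Structurally: 0 ring(s) + 2 π bond(s) = 2.)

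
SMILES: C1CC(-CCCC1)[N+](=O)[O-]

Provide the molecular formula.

C7H13NO2

Heavy atoms from the SMILES: 7 C, 1 N, 2 O.
Implicit hydrogens by atom environment:
  6 × C: 2 H each → 12
  1 × C: 1 H
  1 × N (charge +1): no H
  1 × O: no H
  1 × O (charge -1): no H
  Total hydrogens = 13.
Molecular formula: C7H13NO2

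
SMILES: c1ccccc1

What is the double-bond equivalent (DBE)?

Molecular formula from the SMILES: C6H6.
DoU = (2C + 2 + N − H − X)/2 = (2·6 + 2 + 0 − 6 − 0)/2 = 8/2 = 4.
(Structurally: 1 ring(s) + 3 π bond(s) = 4.)

4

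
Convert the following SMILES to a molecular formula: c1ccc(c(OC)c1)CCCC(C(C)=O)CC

C15H22O2

Heavy atoms from the SMILES: 15 C, 2 O.
Implicit hydrogens by atom environment:
  4 × C: 2 H each → 8
  4 × C (aromatic): 1 H each → 4
  3 × C: 3 H each → 9
  2 × C (aromatic): no H
  2 × O: no H
  1 × C: 1 H
  1 × C: no H
  Total hydrogens = 22.
Molecular formula: C15H22O2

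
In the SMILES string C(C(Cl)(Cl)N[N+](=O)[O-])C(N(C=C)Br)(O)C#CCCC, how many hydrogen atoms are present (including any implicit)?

Hydrogens are implicit in SMILES; fill each atom to its normal valence:
  4 × C: 2 H each → 8
  4 × C: no H
  2 × Cl: no H
  1 × Br: no H
  1 × C: 3 H
  1 × C: 1 H
  1 × N: 1 H
  1 × N: no H
  1 × N (charge +1): no H
  1 × O: 1 H
  1 × O: no H
  1 × O (charge -1): no H
  Total hydrogens = 14.

14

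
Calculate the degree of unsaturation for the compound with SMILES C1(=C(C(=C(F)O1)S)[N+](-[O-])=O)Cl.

4

Molecular formula from the SMILES: C4HClFNO3S.
DoU = (2C + 2 + N − H − X)/2 = (2·4 + 2 + 1 − 1 − 2)/2 = 8/2 = 4.
(Structurally: 1 ring(s) + 3 π bond(s) = 4.)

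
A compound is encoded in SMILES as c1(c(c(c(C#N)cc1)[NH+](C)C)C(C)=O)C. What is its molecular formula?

Heavy atoms from the SMILES: 12 C, 2 N, 1 O.
Implicit hydrogens by atom environment:
  4 × C: 3 H each → 12
  4 × C (aromatic): no H
  2 × C (aromatic): 1 H each → 2
  2 × C: no H
  1 × N (charge +1): 1 H
  1 × N: no H
  1 × O: no H
  Total hydrogens = 15.
Net charge +1.
Molecular formula: C12H15N2O+

C12H15N2O+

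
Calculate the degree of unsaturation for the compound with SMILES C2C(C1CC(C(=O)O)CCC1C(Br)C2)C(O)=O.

Molecular formula from the SMILES: C12H17BrO4.
DoU = (2C + 2 + N − H − X)/2 = (2·12 + 2 + 0 − 17 − 1)/2 = 8/2 = 4.
(Structurally: 2 ring(s) + 2 π bond(s) = 4.)

4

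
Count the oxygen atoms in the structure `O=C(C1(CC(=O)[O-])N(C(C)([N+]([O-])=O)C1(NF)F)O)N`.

The symbol for oxygen appears 6 times in the SMILES.

6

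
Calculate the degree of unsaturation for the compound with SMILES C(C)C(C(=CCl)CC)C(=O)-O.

Molecular formula from the SMILES: C8H13ClO2.
DoU = (2C + 2 + N − H − X)/2 = (2·8 + 2 + 0 − 13 − 1)/2 = 4/2 = 2.
(Structurally: 0 ring(s) + 2 π bond(s) = 2.)

2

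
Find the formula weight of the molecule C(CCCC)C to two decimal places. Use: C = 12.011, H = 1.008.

86.18

Molecular formula: C6H14.
M = 6×12.011 + 14×1.008 = 86.18 g/mol.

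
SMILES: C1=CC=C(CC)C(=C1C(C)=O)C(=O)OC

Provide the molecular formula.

C12H14O3

Heavy atoms from the SMILES: 12 C, 3 O.
Implicit hydrogens by atom environment:
  3 × C: 3 H each → 9
  3 × C (aromatic): 1 H each → 3
  3 × C (aromatic): no H
  3 × O: no H
  2 × C: no H
  1 × C: 2 H
  Total hydrogens = 14.
Molecular formula: C12H14O3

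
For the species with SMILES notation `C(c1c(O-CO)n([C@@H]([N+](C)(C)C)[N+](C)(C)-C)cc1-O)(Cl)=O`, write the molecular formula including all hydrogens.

[C13H24ClN3O4]2+

Heavy atoms from the SMILES: 13 C, 1 Cl, 3 N, 4 O.
Implicit hydrogens by atom environment:
  6 × C: 3 H each → 18
  3 × C (aromatic): no H
  2 × N (charge +1): no H
  2 × O: 1 H each → 2
  2 × O: no H
  1 × C: 2 H
  1 × C (aromatic): 1 H
  1 × C: 1 H
  1 × C: no H
  1 × Cl: no H
  1 × N (aromatic): no H
  Total hydrogens = 24.
Net charge +2.
Molecular formula: [C13H24ClN3O4]2+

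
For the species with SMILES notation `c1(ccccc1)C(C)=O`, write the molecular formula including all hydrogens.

Heavy atoms from the SMILES: 8 C, 1 O.
Implicit hydrogens by atom environment:
  5 × C (aromatic): 1 H each → 5
  1 × C: 3 H
  1 × C (aromatic): no H
  1 × C: no H
  1 × O: no H
  Total hydrogens = 8.
Molecular formula: C8H8O

C8H8O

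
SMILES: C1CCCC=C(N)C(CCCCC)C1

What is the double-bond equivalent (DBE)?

2

Molecular formula from the SMILES: C13H25N.
DoU = (2C + 2 + N − H − X)/2 = (2·13 + 2 + 1 − 25 − 0)/2 = 4/2 = 2.
(Structurally: 1 ring(s) + 1 π bond(s) = 2.)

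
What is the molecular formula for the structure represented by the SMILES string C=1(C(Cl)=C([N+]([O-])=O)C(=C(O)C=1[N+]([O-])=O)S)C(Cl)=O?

C7H2Cl2N2O6S

Heavy atoms from the SMILES: 7 C, 2 Cl, 2 N, 6 O, 1 S.
Implicit hydrogens by atom environment:
  6 × C (aromatic): no H
  3 × O: no H
  2 × Cl: no H
  2 × N (charge +1): no H
  2 × O (charge -1): no H
  1 × C: no H
  1 × O: 1 H
  1 × S: 1 H
  Total hydrogens = 2.
Molecular formula: C7H2Cl2N2O6S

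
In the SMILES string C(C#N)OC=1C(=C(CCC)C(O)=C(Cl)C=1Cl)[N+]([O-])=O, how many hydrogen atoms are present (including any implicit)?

Hydrogens are implicit in SMILES; fill each atom to its normal valence:
  6 × C (aromatic): no H
  3 × C: 2 H each → 6
  2 × Cl: no H
  2 × O: no H
  1 × C: 3 H
  1 × C: no H
  1 × N (charge +1): no H
  1 × N: no H
  1 × O: 1 H
  1 × O (charge -1): no H
  Total hydrogens = 10.

10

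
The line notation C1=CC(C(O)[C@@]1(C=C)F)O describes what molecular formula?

Heavy atoms from the SMILES: 7 C, 1 F, 2 O.
Implicit hydrogens by atom environment:
  5 × C: 1 H each → 5
  2 × O: 1 H each → 2
  1 × C: 2 H
  1 × C: no H
  1 × F: no H
  Total hydrogens = 9.
Molecular formula: C7H9FO2

C7H9FO2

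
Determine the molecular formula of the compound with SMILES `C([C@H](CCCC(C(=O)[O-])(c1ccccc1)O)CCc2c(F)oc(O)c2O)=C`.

Heavy atoms from the SMILES: 20 C, 1 F, 6 O.
Implicit hydrogens by atom environment:
  6 × C: 2 H each → 12
  5 × C (aromatic): 1 H each → 5
  5 × C (aromatic): no H
  3 × O: 1 H each → 3
  2 × C: 1 H each → 2
  2 × C: no H
  1 × F: no H
  1 × O (aromatic): no H
  1 × O: no H
  1 × O (charge -1): no H
  Total hydrogens = 22.
Net charge -1.
Molecular formula: C20H22FO6-

C20H22FO6-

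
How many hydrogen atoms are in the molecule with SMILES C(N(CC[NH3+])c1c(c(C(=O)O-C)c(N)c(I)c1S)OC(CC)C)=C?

25

Hydrogens are implicit in SMILES; fill each atom to its normal valence:
  6 × C (aromatic): no H
  4 × C: 2 H each → 8
  3 × C: 3 H each → 9
  3 × O: no H
  2 × C: 1 H each → 2
  1 × C: no H
  1 × I: no H
  1 × N (charge +1): 3 H
  1 × N: 2 H
  1 × N: no H
  1 × S: 1 H
  Total hydrogens = 25.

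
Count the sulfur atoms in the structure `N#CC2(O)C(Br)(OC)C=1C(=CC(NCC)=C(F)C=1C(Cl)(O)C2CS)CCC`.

1

The symbol for sulfur appears 1 time in the SMILES.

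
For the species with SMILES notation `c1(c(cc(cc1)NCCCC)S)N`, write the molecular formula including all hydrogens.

Heavy atoms from the SMILES: 10 C, 2 N, 1 S.
Implicit hydrogens by atom environment:
  3 × C: 2 H each → 6
  3 × C (aromatic): 1 H each → 3
  3 × C (aromatic): no H
  1 × C: 3 H
  1 × N: 2 H
  1 × N: 1 H
  1 × S: 1 H
  Total hydrogens = 16.
Molecular formula: C10H16N2S

C10H16N2S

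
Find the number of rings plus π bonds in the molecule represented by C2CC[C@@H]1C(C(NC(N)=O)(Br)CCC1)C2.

3

Molecular formula from the SMILES: C11H19BrN2O.
DoU = (2C + 2 + N − H − X)/2 = (2·11 + 2 + 2 − 19 − 1)/2 = 6/2 = 3.
(Structurally: 2 ring(s) + 1 π bond(s) = 3.)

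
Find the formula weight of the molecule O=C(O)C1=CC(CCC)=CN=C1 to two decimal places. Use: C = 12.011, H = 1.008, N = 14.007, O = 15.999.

Molecular formula: C9H11NO2.
M = 9×12.011 + 11×1.008 + 1×14.007 + 2×15.999 = 165.19 g/mol.

165.19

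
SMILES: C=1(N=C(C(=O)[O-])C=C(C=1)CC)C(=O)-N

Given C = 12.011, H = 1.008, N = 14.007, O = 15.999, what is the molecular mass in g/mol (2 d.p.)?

Molecular formula: C9H9N2O3-.
M = 9×12.011 + 9×1.008 + 2×14.007 + 3×15.999 = 193.18 g/mol.

193.18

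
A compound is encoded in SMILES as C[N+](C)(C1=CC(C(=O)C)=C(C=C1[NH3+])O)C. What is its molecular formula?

Heavy atoms from the SMILES: 11 C, 2 N, 2 O.
Implicit hydrogens by atom environment:
  4 × C: 3 H each → 12
  4 × C (aromatic): no H
  2 × C (aromatic): 1 H each → 2
  1 × C: no H
  1 × N (charge +1): 3 H
  1 × N (charge +1): no H
  1 × O: 1 H
  1 × O: no H
  Total hydrogens = 18.
Net charge +2.
Molecular formula: [C11H18N2O2]2+

[C11H18N2O2]2+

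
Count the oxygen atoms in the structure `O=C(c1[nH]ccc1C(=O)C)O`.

3

The symbol for oxygen appears 3 times in the SMILES.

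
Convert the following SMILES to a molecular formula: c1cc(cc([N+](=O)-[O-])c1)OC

C7H7NO3

Heavy atoms from the SMILES: 7 C, 1 N, 3 O.
Implicit hydrogens by atom environment:
  4 × C (aromatic): 1 H each → 4
  2 × C (aromatic): no H
  2 × O: no H
  1 × C: 3 H
  1 × N (charge +1): no H
  1 × O (charge -1): no H
  Total hydrogens = 7.
Molecular formula: C7H7NO3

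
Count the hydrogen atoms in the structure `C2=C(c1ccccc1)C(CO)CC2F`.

13

Hydrogens are implicit in SMILES; fill each atom to its normal valence:
  5 × C (aromatic): 1 H each → 5
  3 × C: 1 H each → 3
  2 × C: 2 H each → 4
  1 × C: no H
  1 × C (aromatic): no H
  1 × F: no H
  1 × O: 1 H
  Total hydrogens = 13.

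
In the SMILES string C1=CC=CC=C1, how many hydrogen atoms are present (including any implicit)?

Hydrogens are implicit in SMILES; fill each atom to its normal valence:
  6 × C (aromatic): 1 H each → 6
  Total hydrogens = 6.

6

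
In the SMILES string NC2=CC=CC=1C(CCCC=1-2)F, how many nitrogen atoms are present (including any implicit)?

The symbol for nitrogen appears 1 time in the SMILES.

1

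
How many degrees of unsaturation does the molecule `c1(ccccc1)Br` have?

Molecular formula from the SMILES: C6H5Br.
DoU = (2C + 2 + N − H − X)/2 = (2·6 + 2 + 0 − 5 − 1)/2 = 8/2 = 4.
(Structurally: 1 ring(s) + 3 π bond(s) = 4.)

4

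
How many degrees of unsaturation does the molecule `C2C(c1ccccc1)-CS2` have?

Molecular formula from the SMILES: C9H10S.
DoU = (2C + 2 + N − H − X)/2 = (2·9 + 2 + 0 − 10 − 0)/2 = 10/2 = 5.
(Structurally: 2 ring(s) + 3 π bond(s) = 5.)

5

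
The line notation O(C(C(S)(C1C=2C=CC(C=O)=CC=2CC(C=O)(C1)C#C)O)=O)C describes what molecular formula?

Heavy atoms from the SMILES: 17 C, 5 O, 1 S.
Implicit hydrogens by atom environment:
  4 × C: 1 H each → 4
  4 × C: no H
  4 × O: no H
  3 × C (aromatic): 1 H each → 3
  3 × C (aromatic): no H
  2 × C: 2 H each → 4
  1 × C: 3 H
  1 × O: 1 H
  1 × S: 1 H
  Total hydrogens = 16.
Molecular formula: C17H16O5S

C17H16O5S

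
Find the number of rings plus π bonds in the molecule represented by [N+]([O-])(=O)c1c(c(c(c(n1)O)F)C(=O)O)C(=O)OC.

Molecular formula from the SMILES: C8H5FN2O7.
DoU = (2C + 2 + N − H − X)/2 = (2·8 + 2 + 2 − 5 − 1)/2 = 14/2 = 7.
(Structurally: 1 ring(s) + 6 π bond(s) = 7.)

7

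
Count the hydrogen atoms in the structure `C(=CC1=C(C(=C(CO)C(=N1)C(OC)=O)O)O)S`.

Hydrogens are implicit in SMILES; fill each atom to its normal valence:
  5 × C (aromatic): no H
  3 × O: 1 H each → 3
  2 × C: 1 H each → 2
  2 × O: no H
  1 × C: 3 H
  1 × C: 2 H
  1 × C: no H
  1 × N (aromatic): no H
  1 × S: 1 H
  Total hydrogens = 11.

11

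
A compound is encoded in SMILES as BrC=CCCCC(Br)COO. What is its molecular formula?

C7H12Br2O2

Heavy atoms from the SMILES: 2 Br, 7 C, 2 O.
Implicit hydrogens by atom environment:
  4 × C: 2 H each → 8
  3 × C: 1 H each → 3
  2 × Br: no H
  1 × O: 1 H
  1 × O: no H
  Total hydrogens = 12.
Molecular formula: C7H12Br2O2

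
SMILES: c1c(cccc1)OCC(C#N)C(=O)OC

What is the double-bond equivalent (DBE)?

7

Molecular formula from the SMILES: C11H11NO3.
DoU = (2C + 2 + N − H − X)/2 = (2·11 + 2 + 1 − 11 − 0)/2 = 14/2 = 7.
(Structurally: 1 ring(s) + 6 π bond(s) = 7.)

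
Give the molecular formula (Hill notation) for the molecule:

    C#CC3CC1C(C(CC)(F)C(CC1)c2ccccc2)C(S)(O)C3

C20H25FOS

Heavy atoms from the SMILES: 20 C, 1 F, 1 O, 1 S.
Implicit hydrogens by atom environment:
  5 × C: 2 H each → 10
  5 × C: 1 H each → 5
  5 × C (aromatic): 1 H each → 5
  3 × C: no H
  1 × C: 3 H
  1 × C (aromatic): no H
  1 × F: no H
  1 × O: 1 H
  1 × S: 1 H
  Total hydrogens = 25.
Molecular formula: C20H25FOS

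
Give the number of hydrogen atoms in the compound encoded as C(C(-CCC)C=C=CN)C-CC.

Hydrogens are implicit in SMILES; fill each atom to its normal valence:
  5 × C: 2 H each → 10
  3 × C: 1 H each → 3
  2 × C: 3 H each → 6
  1 × C: no H
  1 × N: 2 H
  Total hydrogens = 21.

21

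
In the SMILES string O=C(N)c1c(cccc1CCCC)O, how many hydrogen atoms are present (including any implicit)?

Hydrogens are implicit in SMILES; fill each atom to its normal valence:
  3 × C: 2 H each → 6
  3 × C (aromatic): 1 H each → 3
  3 × C (aromatic): no H
  1 × C: 3 H
  1 × C: no H
  1 × N: 2 H
  1 × O: 1 H
  1 × O: no H
  Total hydrogens = 15.

15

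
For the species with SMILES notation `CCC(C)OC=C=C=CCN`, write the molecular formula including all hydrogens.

C9H15NO

Heavy atoms from the SMILES: 9 C, 1 N, 1 O.
Implicit hydrogens by atom environment:
  3 × C: 1 H each → 3
  2 × C: 3 H each → 6
  2 × C: 2 H each → 4
  2 × C: no H
  1 × N: 2 H
  1 × O: no H
  Total hydrogens = 15.
Molecular formula: C9H15NO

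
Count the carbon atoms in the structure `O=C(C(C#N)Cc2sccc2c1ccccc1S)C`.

The symbol for carbon appears 15 times in the SMILES. Lowercase c denotes aromatic carbon and counts toward C.

15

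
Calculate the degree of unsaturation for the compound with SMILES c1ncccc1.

Molecular formula from the SMILES: C5H5N.
DoU = (2C + 2 + N − H − X)/2 = (2·5 + 2 + 1 − 5 − 0)/2 = 8/2 = 4.
(Structurally: 1 ring(s) + 3 π bond(s) = 4.)

4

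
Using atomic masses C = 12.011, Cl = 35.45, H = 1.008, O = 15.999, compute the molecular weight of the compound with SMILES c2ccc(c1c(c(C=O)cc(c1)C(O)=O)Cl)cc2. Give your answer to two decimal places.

260.67

Molecular formula: C14H9ClO3.
M = 14×12.011 + 1×35.45 + 9×1.008 + 3×15.999 = 260.67 g/mol.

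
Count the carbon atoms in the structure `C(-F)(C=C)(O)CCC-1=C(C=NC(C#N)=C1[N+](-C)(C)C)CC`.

16

The symbol for carbon appears 16 times in the SMILES.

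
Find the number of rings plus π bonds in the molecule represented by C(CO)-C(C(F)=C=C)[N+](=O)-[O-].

Molecular formula from the SMILES: C6H8FNO3.
DoU = (2C + 2 + N − H − X)/2 = (2·6 + 2 + 1 − 8 − 1)/2 = 6/2 = 3.
(Structurally: 0 ring(s) + 3 π bond(s) = 3.)

3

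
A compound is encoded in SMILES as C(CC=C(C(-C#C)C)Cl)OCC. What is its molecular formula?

Heavy atoms from the SMILES: 10 C, 1 Cl, 1 O.
Implicit hydrogens by atom environment:
  3 × C: 2 H each → 6
  3 × C: 1 H each → 3
  2 × C: 3 H each → 6
  2 × C: no H
  1 × Cl: no H
  1 × O: no H
  Total hydrogens = 15.
Molecular formula: C10H15ClO

C10H15ClO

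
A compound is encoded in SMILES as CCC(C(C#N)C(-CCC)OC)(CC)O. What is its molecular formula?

Heavy atoms from the SMILES: 12 C, 1 N, 2 O.
Implicit hydrogens by atom environment:
  4 × C: 3 H each → 12
  4 × C: 2 H each → 8
  2 × C: 1 H each → 2
  2 × C: no H
  1 × N: no H
  1 × O: 1 H
  1 × O: no H
  Total hydrogens = 23.
Molecular formula: C12H23NO2

C12H23NO2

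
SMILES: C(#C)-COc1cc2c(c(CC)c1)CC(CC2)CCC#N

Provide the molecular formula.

Heavy atoms from the SMILES: 18 C, 1 N, 1 O.
Implicit hydrogens by atom environment:
  7 × C: 2 H each → 14
  4 × C (aromatic): no H
  2 × C (aromatic): 1 H each → 2
  2 × C: 1 H each → 2
  2 × C: no H
  1 × C: 3 H
  1 × N: no H
  1 × O: no H
  Total hydrogens = 21.
Molecular formula: C18H21NO

C18H21NO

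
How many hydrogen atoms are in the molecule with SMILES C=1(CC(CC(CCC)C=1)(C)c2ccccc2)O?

22

Hydrogens are implicit in SMILES; fill each atom to its normal valence:
  5 × C (aromatic): 1 H each → 5
  4 × C: 2 H each → 8
  2 × C: 3 H each → 6
  2 × C: 1 H each → 2
  2 × C: no H
  1 × C (aromatic): no H
  1 × O: 1 H
  Total hydrogens = 22.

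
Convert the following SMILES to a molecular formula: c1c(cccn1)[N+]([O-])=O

Heavy atoms from the SMILES: 5 C, 2 N, 2 O.
Implicit hydrogens by atom environment:
  4 × C (aromatic): 1 H each → 4
  1 × C (aromatic): no H
  1 × N (aromatic): no H
  1 × N (charge +1): no H
  1 × O: no H
  1 × O (charge -1): no H
  Total hydrogens = 4.
Molecular formula: C5H4N2O2

C5H4N2O2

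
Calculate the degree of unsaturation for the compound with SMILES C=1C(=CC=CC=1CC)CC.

4

Molecular formula from the SMILES: C10H14.
DoU = (2C + 2 + N − H − X)/2 = (2·10 + 2 + 0 − 14 − 0)/2 = 8/2 = 4.
(Structurally: 1 ring(s) + 3 π bond(s) = 4.)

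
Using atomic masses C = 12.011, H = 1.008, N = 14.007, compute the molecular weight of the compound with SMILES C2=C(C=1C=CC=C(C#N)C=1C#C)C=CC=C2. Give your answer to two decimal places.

Molecular formula: C15H9N.
M = 15×12.011 + 9×1.008 + 1×14.007 = 203.24 g/mol.

203.24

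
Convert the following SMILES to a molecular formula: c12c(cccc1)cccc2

Heavy atoms from the SMILES: 10 C.
Implicit hydrogens by atom environment:
  8 × C (aromatic): 1 H each → 8
  2 × C (aromatic): no H
  Total hydrogens = 8.
Molecular formula: C10H8

C10H8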